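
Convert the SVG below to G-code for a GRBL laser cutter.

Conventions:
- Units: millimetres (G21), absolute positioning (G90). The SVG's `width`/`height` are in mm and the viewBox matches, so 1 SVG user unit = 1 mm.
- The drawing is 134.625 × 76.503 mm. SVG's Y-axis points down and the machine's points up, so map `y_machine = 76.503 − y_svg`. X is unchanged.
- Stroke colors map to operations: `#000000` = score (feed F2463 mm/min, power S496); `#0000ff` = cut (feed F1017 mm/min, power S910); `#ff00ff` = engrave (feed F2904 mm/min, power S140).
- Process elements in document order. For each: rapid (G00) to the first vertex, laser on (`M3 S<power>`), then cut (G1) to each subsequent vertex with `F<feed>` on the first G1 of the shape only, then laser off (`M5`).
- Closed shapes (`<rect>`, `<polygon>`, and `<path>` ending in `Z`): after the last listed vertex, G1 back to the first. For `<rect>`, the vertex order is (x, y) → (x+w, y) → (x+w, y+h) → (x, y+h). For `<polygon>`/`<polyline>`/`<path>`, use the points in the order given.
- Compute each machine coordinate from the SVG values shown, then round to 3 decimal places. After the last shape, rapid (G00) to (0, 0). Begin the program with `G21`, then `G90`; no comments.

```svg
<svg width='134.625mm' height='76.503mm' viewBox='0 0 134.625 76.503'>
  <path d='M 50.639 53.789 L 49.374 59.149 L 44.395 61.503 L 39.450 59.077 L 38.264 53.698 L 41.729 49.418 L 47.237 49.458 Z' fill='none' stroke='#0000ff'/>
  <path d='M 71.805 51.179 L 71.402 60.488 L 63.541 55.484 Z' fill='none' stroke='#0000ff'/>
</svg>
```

G21
G90
G00 X50.639 Y22.714
M3 S910
G1 X49.374 Y17.354 F1017
G1 X44.395 Y15.000
G1 X39.450 Y17.426
G1 X38.264 Y22.805
G1 X41.729 Y27.085
G1 X47.237 Y27.045
G1 X50.639 Y22.714
M5
G00 X71.805 Y25.324
M3 S910
G1 X71.402 Y16.015 F1017
G1 X63.541 Y21.019
G1 X71.805 Y25.324
M5
G00 X0.000 Y0.000

viewBox `0 0 134.625 76.503` with mm width/height → 1 unit = 1 mm. Flip: y_m = 76.503 − y_svg.

**Shape 1** — `<path>` regular polygon, stroke `#0000ff` → cut (S910, F1017). Machine vertices: (50.639,22.714) → (49.374,17.354) → (44.395,15.000) → (39.450,17.426) → (38.264,22.805) → (41.729,27.085) → (47.237,27.045) → (50.639,22.714). Closed: final G1 returns to the first vertex.

**Shape 2** — `<path>` regular polygon, stroke `#0000ff` → cut (S910, F1017). Machine vertices: (71.805,25.324) → (71.402,16.015) → (63.541,21.019) → (71.805,25.324). Closed: final G1 returns to the first vertex.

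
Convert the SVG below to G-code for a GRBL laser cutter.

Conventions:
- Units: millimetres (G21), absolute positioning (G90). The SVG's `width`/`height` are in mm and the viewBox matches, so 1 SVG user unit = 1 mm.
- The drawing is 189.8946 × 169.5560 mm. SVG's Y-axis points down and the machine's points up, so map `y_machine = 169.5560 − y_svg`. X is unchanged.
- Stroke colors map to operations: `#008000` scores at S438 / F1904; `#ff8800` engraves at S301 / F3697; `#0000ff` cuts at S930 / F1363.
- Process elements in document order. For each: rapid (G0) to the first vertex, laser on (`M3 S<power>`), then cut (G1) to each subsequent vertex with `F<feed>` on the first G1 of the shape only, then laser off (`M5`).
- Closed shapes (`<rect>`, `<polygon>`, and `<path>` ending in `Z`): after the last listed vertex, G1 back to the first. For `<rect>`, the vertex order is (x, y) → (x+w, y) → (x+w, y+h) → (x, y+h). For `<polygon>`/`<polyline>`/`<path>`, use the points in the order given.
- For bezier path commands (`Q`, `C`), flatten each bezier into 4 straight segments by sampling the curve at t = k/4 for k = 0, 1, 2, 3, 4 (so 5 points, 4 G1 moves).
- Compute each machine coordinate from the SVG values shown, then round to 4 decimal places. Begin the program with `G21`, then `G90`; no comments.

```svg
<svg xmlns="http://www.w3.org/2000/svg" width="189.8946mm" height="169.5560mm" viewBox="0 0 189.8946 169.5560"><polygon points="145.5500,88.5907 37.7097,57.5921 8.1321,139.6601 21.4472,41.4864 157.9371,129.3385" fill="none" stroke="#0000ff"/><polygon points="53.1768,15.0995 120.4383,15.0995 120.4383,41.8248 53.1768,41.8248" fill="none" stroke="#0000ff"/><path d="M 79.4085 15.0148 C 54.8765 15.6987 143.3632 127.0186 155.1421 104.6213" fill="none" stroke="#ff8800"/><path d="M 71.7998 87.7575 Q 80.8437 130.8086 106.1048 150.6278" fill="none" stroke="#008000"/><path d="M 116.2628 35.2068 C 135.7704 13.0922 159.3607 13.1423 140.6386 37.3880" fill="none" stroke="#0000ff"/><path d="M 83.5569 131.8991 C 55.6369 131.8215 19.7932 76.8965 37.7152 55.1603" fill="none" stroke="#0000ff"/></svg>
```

G21
G90
G0 X145.5500 Y80.9653
M3 S930
G1 X37.7097 Y111.9639 F1363
G1 X8.1321 Y29.8959
G1 X21.4472 Y128.0696
G1 X157.9371 Y40.2175
G1 X145.5500 Y80.9653
M5
G0 X53.1768 Y154.4565
M3 S930
G1 X120.4383 Y154.4565 F1363
G1 X120.4383 Y127.7312
G1 X53.1768 Y127.7312
G1 X53.1768 Y154.4565
M5
G0 X79.4085 Y154.5412
M3 S301
G1 X79.2360 Y137.1020 F3697
G1 X103.6587 Y101.0825
G1 X134.8897 Y69.3907
G1 X155.1421 Y64.9347
M5
G0 X71.7998 Y81.7985
M3 S438
G1 X77.3353 Y61.7249 F1904
G1 X84.8980 Y44.5554
G1 X94.4878 Y30.2898
G1 X106.1048 Y18.9282
M5
G0 X116.2628 Y134.3492
M3 S930
G1 X130.9341 Y146.7475 F1363
G1 X142.7868 Y150.6437
G1 X147.4715 Y145.8473
G1 X140.6386 Y132.1680
M5
G0 X83.5569 Y37.6569
M3 S930
G1 X62.0951 Y46.6234 F1363
G1 X43.4453 Y67.9043
G1 X33.3909 Y93.2462
G1 X37.7152 Y114.3957
M5

Since the viewBox matches the mm dimensions, user units are millimetres directly. The only transform is the Y-flip y_m = 169.5560 − y_svg.

Shape 1 is a closed polygon drawn with `<polygon>`. Its stroke #0000ff means cut at S930, F1363. After flipping Y the toolpath is (145.5500,80.9653) → (37.7097,111.9639) → (8.1321,29.8959) → (21.4472,128.0696) → (157.9371,40.2175) → (145.5500,80.9653), returning to the start.

Shape 2 is a rectangle drawn with `<polygon>`. Its stroke #0000ff means cut at S930, F1363. After flipping Y the toolpath is (53.1768,154.4565) → (120.4383,154.4565) → (120.4383,127.7312) → (53.1768,127.7312) → (53.1768,154.4565), returning to the start.

Shape 3 is a cubic bezier drawn with `<path>`. Its stroke #ff8800 means engrave at S301, F3697. After flipping Y the toolpath is (79.4085,154.5412) → (79.2360,137.1020) → (103.6587,101.0825) → (134.8897,69.3907) → (155.1421,64.9347).

Shape 4 is a quadratic bezier drawn with `<path>`. Its stroke #008000 means score at S438, F1904. After flipping Y the toolpath is (71.7998,81.7985) → (77.3353,61.7249) → (84.8980,44.5554) → (94.4878,30.2898) → (106.1048,18.9282).

Shape 5 is a cubic bezier drawn with `<path>`. Its stroke #0000ff means cut at S930, F1363. After flipping Y the toolpath is (116.2628,134.3492) → (130.9341,146.7475) → (142.7868,150.6437) → (147.4715,145.8473) → (140.6386,132.1680).

Shape 6 is a cubic bezier drawn with `<path>`. Its stroke #0000ff means cut at S930, F1363. After flipping Y the toolpath is (83.5569,37.6569) → (62.0951,46.6234) → (43.4453,67.9043) → (33.3909,93.2462) → (37.7152,114.3957).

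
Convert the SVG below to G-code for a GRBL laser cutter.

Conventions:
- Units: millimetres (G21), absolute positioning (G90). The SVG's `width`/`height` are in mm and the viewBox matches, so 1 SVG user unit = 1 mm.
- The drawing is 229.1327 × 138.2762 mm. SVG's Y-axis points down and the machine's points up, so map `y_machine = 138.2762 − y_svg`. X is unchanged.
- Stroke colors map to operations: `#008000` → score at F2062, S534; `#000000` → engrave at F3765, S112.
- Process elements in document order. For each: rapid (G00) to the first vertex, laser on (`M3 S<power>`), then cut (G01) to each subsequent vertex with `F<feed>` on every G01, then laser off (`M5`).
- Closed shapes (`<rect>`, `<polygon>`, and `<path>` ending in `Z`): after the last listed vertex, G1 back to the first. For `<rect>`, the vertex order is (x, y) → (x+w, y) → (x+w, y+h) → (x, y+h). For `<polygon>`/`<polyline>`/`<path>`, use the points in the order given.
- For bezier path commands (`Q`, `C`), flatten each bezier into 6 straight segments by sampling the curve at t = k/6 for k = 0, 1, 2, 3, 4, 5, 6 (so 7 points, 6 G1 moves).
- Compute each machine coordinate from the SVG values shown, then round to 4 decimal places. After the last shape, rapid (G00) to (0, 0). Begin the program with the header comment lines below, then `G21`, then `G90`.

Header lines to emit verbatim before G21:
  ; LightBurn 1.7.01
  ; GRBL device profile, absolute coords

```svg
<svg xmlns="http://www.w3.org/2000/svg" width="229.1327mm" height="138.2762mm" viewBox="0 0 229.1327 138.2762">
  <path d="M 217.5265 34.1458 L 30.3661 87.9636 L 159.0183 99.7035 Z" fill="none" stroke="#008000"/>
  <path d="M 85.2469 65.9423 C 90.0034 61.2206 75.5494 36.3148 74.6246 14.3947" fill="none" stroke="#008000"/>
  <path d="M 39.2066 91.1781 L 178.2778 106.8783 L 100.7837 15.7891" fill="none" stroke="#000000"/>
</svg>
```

; LightBurn 1.7.01
; GRBL device profile, absolute coords
G21
G90
G00 X217.5265 Y104.1304
M3 S534
G01 X30.3661 Y50.3126 F2062
G01 X159.0183 Y38.5727 F2062
G01 X217.5265 Y104.1304 F2062
M5
G00 X85.2469 Y72.3339
M3 S534
G01 X86.1758 Y76.2695 F2062
G01 X84.8125 Y82.9255 F2062
G01 X82.0662 Y91.6583 F2062
G01 X78.8466 Y101.8243 F2062
G01 X76.0629 Y112.7799 F2062
G01 X74.6246 Y123.8815 F2062
M5
G00 X39.2066 Y47.0981
M3 S112
G01 X178.2778 Y31.3979 F3765
G01 X100.7837 Y122.4871 F3765
M5
G00 X0.0000 Y0.0000

1 u = 1 mm; y_m = 138.2762 − y.

[1] `<path>` closed polygon, #008000→score S534 F2062: (217.5265,104.1304) → (30.3661,50.3126) → (159.0183,38.5727) → (217.5265,104.1304) (closed)

[2] `<path>` cubic bezier, #008000→score S534 F2062: (85.2469,72.3339) → (86.1758,76.2695) → (84.8125,82.9255) → (82.0662,91.6583) → (78.8466,101.8243) → (76.0629,112.7799) → (74.6246,123.8815)

[3] `<path>` open polyline, #000000→engrave S112 F3765: (39.2066,47.0981) → (178.2778,31.3979) → (100.7837,122.4871)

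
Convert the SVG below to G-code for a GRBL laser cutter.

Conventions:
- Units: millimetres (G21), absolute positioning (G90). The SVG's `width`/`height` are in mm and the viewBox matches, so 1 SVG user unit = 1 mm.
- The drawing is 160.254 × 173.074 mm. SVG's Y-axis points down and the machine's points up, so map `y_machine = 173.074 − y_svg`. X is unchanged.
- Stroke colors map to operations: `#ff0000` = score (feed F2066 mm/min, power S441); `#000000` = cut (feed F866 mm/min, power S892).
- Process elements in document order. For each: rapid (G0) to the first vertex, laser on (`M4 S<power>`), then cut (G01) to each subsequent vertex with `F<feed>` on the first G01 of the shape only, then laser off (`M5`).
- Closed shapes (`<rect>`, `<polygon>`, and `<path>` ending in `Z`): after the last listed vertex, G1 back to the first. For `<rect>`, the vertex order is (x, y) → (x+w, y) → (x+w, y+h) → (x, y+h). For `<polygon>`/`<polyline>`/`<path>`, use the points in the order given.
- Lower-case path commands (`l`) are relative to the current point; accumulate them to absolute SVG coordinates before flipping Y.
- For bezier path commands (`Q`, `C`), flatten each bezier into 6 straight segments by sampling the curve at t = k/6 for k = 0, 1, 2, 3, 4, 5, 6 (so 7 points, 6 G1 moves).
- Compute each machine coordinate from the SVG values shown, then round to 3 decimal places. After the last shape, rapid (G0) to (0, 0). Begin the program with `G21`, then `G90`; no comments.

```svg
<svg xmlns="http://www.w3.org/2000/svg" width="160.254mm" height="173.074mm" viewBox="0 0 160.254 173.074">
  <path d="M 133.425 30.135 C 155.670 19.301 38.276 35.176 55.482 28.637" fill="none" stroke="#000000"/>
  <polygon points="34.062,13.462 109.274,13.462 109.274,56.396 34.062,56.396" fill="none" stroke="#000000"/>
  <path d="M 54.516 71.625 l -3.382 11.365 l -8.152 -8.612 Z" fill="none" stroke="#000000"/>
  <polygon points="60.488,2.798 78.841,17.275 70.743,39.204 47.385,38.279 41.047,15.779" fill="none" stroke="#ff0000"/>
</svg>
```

G21
G90
G0 X133.425 Y142.939
M4 S892
G01 X134.181 Y146.358 F866
G01 X119.281 Y146.689
G01 X96.343 Y145.299
G01 X72.986 Y143.550
G01 X56.826 Y142.808
G01 X55.482 Y144.437
M5
G0 X34.062 Y159.612
M4 S892
G01 X109.274 Y159.612 F866
G01 X109.274 Y116.678
G01 X34.062 Y116.678
G01 X34.062 Y159.612
M5
G0 X54.516 Y101.449
M4 S892
G01 X51.134 Y90.084 F866
G01 X42.982 Y98.696
G01 X54.516 Y101.449
M5
G0 X60.488 Y170.276
M4 S441
G01 X78.841 Y155.799 F2066
G01 X70.743 Y133.870
G01 X47.385 Y134.795
G01 X41.047 Y157.295
G01 X60.488 Y170.276
M5
G0 X0.000 Y0.000

Since the viewBox matches the mm dimensions, user units are millimetres directly. The only transform is the Y-flip y_m = 173.074 − y_svg.

Shape 1 is a cubic bezier drawn with `<path>`. Its stroke #000000 means cut at S892, F866. After flipping Y the toolpath is (133.425,142.939) → (134.181,146.358) → (119.281,146.689) → (96.343,145.299) → (72.986,143.550) → (56.826,142.808) → (55.482,144.437).

Shape 2 is a rectangle drawn with `<polygon>`. Its stroke #000000 means cut at S892, F866. After flipping Y the toolpath is (34.062,159.612) → (109.274,159.612) → (109.274,116.678) → (34.062,116.678) → (34.062,159.612), returning to the start.

Shape 3 is a regular polygon drawn with `<path>`. Its stroke #000000 means cut at S892, F866. After flipping Y the toolpath is (54.516,101.449) → (51.134,90.084) → (42.982,98.696) → (54.516,101.449), returning to the start.

Shape 4 is a regular polygon drawn with `<polygon>`. Its stroke #ff0000 means score at S441, F2066. After flipping Y the toolpath is (60.488,170.276) → (78.841,155.799) → (70.743,133.870) → (47.385,134.795) → (41.047,157.295) → (60.488,170.276), returning to the start.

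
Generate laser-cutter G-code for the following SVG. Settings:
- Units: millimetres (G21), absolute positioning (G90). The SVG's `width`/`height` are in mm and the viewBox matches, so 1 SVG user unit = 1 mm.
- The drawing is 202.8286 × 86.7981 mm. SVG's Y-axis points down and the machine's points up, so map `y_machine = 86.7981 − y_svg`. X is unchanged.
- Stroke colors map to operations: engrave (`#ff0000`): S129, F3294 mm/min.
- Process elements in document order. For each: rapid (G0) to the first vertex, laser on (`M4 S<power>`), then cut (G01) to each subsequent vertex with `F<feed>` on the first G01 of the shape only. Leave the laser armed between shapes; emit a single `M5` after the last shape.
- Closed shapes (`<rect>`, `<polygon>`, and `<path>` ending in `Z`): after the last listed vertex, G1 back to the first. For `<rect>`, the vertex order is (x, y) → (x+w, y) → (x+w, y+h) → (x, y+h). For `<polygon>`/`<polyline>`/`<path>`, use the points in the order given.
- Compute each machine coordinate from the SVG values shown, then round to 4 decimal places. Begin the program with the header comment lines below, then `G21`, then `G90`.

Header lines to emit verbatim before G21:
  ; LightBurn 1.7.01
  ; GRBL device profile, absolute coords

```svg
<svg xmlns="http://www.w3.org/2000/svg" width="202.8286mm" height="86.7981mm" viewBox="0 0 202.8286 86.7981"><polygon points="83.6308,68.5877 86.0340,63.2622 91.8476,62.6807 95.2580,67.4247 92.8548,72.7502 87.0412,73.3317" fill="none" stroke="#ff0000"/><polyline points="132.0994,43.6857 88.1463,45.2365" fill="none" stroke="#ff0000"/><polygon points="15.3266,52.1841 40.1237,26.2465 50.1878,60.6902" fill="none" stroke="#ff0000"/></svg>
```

; LightBurn 1.7.01
; GRBL device profile, absolute coords
G21
G90
G0 X83.6308 Y18.2104
M4 S129
G01 X86.0340 Y23.5359 F3294
G01 X91.8476 Y24.1174
G01 X95.2580 Y19.3734
G01 X92.8548 Y14.0479
G01 X87.0412 Y13.4664
G01 X83.6308 Y18.2104
G0 X132.0994 Y43.1124
M4 S129
G01 X88.1463 Y41.5616 F3294
G0 X15.3266 Y34.6140
M4 S129
G01 X40.1237 Y60.5516 F3294
G01 X50.1878 Y26.1079
G01 X15.3266 Y34.6140
M5

1 u = 1 mm; y_m = 86.7981 − y.

[1] `<polygon>` regular polygon, #ff0000→engrave S129 F3294: (83.6308,18.2104) → (86.0340,23.5359) → (91.8476,24.1174) → (95.2580,19.3734) → (92.8548,14.0479) → (87.0412,13.4664) → (83.6308,18.2104) (closed)

[2] `<polyline>` line segment, #ff0000→engrave S129 F3294: (132.0994,43.1124) → (88.1463,41.5616)

[3] `<polygon>` regular polygon, #ff0000→engrave S129 F3294: (15.3266,34.6140) → (40.1237,60.5516) → (50.1878,26.1079) → (15.3266,34.6140) (closed)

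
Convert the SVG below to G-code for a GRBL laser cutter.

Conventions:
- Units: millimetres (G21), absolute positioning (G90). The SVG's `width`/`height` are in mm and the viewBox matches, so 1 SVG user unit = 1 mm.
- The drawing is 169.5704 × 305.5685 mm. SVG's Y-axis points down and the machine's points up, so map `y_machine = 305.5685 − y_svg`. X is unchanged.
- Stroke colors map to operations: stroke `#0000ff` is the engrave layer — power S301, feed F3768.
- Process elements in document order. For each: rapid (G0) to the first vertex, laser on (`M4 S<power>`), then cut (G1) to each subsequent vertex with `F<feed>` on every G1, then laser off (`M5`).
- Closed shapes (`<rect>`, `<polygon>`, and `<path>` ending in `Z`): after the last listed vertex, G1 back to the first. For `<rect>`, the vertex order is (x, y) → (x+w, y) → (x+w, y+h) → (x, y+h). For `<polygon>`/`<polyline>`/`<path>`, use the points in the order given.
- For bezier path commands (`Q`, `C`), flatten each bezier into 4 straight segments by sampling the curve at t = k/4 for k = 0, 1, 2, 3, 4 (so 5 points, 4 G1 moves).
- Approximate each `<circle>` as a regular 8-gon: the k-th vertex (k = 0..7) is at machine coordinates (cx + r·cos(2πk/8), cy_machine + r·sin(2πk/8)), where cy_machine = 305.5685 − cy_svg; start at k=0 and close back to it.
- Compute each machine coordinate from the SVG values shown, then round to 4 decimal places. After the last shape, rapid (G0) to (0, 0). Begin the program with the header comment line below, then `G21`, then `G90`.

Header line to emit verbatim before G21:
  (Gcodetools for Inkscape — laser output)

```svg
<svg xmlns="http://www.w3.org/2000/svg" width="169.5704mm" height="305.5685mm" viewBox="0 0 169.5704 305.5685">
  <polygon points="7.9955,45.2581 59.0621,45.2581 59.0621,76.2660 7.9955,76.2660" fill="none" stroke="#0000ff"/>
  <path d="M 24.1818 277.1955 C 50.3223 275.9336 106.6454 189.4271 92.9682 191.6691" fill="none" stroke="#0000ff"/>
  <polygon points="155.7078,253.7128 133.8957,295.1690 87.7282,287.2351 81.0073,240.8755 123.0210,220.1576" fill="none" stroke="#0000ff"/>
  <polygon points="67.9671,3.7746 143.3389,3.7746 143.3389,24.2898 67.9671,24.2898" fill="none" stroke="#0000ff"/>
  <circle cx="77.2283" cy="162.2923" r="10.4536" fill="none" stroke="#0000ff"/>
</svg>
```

Since the viewBox matches the mm dimensions, user units are millimetres directly. The only transform is the Y-flip y_m = 305.5685 − y_svg.

Shape 1 is a rectangle drawn with `<polygon>`. Its stroke #0000ff means engrave at S301, F3768. After flipping Y the toolpath is (7.9955,260.3104) → (59.0621,260.3104) → (59.0621,229.3025) → (7.9955,229.3025) → (7.9955,260.3104), returning to the start.

Shape 2 is a cubic bezier drawn with `<path>`. Its stroke #0000ff means engrave at S301, F3768. After flipping Y the toolpath is (24.1818,28.3730) → (47.8811,42.5841) → (73.5066,72.4502) → (91.6664,101.6592) → (92.9682,113.8994).

Shape 3 is a regular polygon drawn with `<polygon>`. Its stroke #0000ff means engrave at S301, F3768. After flipping Y the toolpath is (155.7078,51.8557) → (133.8957,10.3995) → (87.7282,18.3334) → (81.0073,64.6930) → (123.0210,85.4109) → (155.7078,51.8557), returning to the start.

Shape 4 is a rectangle drawn with `<polygon>`. Its stroke #0000ff means engrave at S301, F3768. After flipping Y the toolpath is (67.9671,301.7939) → (143.3389,301.7939) → (143.3389,281.2787) → (67.9671,281.2787) → (67.9671,301.7939), returning to the start.

Shape 5 is a circle drawn with `<circle>`. Its stroke #0000ff means engrave at S301, F3768. After flipping Y the toolpath is (87.6819,143.2762) → (84.6201,150.6680) → (77.2283,153.7298) → (69.8365,150.6680) → (66.7747,143.2762) → (69.8365,135.8844) → (77.2283,132.8226) → (84.6201,135.8844) → (87.6819,143.2762), returning to the start.

(Gcodetools for Inkscape — laser output)
G21
G90
G0 X7.9955 Y260.3104
M4 S301
G1 X59.0621 Y260.3104 F3768
G1 X59.0621 Y229.3025 F3768
G1 X7.9955 Y229.3025 F3768
G1 X7.9955 Y260.3104 F3768
M5
G0 X24.1818 Y28.3730
M4 S301
G1 X47.8811 Y42.5841 F3768
G1 X73.5066 Y72.4502 F3768
G1 X91.6664 Y101.6592 F3768
G1 X92.9682 Y113.8994 F3768
M5
G0 X155.7078 Y51.8557
M4 S301
G1 X133.8957 Y10.3995 F3768
G1 X87.7282 Y18.3334 F3768
G1 X81.0073 Y64.6930 F3768
G1 X123.0210 Y85.4109 F3768
G1 X155.7078 Y51.8557 F3768
M5
G0 X67.9671 Y301.7939
M4 S301
G1 X143.3389 Y301.7939 F3768
G1 X143.3389 Y281.2787 F3768
G1 X67.9671 Y281.2787 F3768
G1 X67.9671 Y301.7939 F3768
M5
G0 X87.6819 Y143.2762
M4 S301
G1 X84.6201 Y150.6680 F3768
G1 X77.2283 Y153.7298 F3768
G1 X69.8365 Y150.6680 F3768
G1 X66.7747 Y143.2762 F3768
G1 X69.8365 Y135.8844 F3768
G1 X77.2283 Y132.8226 F3768
G1 X84.6201 Y135.8844 F3768
G1 X87.6819 Y143.2762 F3768
M5
G0 X0.0000 Y0.0000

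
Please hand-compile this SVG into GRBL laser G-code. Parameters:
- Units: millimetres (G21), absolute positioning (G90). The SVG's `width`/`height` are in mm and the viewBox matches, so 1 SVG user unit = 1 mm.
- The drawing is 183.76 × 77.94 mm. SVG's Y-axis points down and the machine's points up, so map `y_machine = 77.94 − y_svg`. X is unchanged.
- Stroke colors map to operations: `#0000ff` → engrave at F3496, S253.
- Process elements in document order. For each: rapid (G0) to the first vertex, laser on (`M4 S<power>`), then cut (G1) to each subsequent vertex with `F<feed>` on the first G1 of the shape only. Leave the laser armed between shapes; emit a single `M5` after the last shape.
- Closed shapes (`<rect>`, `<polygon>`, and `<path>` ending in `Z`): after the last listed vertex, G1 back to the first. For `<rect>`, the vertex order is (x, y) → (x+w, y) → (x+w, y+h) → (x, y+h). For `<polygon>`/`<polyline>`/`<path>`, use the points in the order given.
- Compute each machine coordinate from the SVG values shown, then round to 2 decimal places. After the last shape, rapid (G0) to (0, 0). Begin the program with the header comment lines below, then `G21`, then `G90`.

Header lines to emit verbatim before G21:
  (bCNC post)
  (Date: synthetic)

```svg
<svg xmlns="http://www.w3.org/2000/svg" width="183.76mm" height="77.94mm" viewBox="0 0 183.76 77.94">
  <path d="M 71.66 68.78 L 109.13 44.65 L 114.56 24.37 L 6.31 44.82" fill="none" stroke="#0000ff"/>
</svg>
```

(bCNC post)
(Date: synthetic)
G21
G90
G0 X71.66 Y9.16
M4 S253
G1 X109.13 Y33.29 F3496
G1 X114.56 Y53.57
G1 X6.31 Y33.12
M5
G0 X0.00 Y0.00

Since the viewBox matches the mm dimensions, user units are millimetres directly. The only transform is the Y-flip y_m = 77.94 − y_svg.

Shape 1 is a open polyline drawn with `<path>`. Its stroke #0000ff means engrave at S253, F3496. After flipping Y the toolpath is (71.66,9.16) → (109.13,33.29) → (114.56,53.57) → (6.31,33.12).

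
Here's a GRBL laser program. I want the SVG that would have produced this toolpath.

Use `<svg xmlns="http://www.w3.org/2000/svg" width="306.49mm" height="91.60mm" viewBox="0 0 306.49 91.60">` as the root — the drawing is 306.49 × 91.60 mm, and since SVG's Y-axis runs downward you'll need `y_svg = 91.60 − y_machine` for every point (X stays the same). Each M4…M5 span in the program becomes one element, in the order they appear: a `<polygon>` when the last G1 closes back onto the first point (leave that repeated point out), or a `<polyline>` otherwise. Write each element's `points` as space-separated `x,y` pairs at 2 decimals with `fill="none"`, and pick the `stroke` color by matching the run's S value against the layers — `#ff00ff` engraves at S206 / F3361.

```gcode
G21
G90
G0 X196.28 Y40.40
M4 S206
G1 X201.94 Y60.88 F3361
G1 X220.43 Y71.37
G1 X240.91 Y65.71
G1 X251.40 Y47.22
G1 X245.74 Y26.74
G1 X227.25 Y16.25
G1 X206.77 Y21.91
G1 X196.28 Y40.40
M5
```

<svg xmlns="http://www.w3.org/2000/svg" width="306.49mm" height="91.60mm" viewBox="0 0 306.49 91.60">
  <polygon points="196.28,51.20 201.94,30.72 220.43,20.23 240.91,25.89 251.40,44.38 245.74,64.86 227.25,75.35 206.77,69.69" fill="none" stroke="#ff00ff"/>
</svg>

Each laser-on run becomes one SVG element. Flip Y back into SVG space with y_svg = 91.60 − y_machine. Every run uses S206, so all elements get stroke `#ff00ff` (engrave).

Run 1: The run returns to its start, so emit a `<polygon>` with points (Y-flipped): 196.28,51.20 201.94,30.72 220.43,20.23 240.91,25.89 251.40,44.38 245.74,64.86 227.25,75.35 206.77,69.69.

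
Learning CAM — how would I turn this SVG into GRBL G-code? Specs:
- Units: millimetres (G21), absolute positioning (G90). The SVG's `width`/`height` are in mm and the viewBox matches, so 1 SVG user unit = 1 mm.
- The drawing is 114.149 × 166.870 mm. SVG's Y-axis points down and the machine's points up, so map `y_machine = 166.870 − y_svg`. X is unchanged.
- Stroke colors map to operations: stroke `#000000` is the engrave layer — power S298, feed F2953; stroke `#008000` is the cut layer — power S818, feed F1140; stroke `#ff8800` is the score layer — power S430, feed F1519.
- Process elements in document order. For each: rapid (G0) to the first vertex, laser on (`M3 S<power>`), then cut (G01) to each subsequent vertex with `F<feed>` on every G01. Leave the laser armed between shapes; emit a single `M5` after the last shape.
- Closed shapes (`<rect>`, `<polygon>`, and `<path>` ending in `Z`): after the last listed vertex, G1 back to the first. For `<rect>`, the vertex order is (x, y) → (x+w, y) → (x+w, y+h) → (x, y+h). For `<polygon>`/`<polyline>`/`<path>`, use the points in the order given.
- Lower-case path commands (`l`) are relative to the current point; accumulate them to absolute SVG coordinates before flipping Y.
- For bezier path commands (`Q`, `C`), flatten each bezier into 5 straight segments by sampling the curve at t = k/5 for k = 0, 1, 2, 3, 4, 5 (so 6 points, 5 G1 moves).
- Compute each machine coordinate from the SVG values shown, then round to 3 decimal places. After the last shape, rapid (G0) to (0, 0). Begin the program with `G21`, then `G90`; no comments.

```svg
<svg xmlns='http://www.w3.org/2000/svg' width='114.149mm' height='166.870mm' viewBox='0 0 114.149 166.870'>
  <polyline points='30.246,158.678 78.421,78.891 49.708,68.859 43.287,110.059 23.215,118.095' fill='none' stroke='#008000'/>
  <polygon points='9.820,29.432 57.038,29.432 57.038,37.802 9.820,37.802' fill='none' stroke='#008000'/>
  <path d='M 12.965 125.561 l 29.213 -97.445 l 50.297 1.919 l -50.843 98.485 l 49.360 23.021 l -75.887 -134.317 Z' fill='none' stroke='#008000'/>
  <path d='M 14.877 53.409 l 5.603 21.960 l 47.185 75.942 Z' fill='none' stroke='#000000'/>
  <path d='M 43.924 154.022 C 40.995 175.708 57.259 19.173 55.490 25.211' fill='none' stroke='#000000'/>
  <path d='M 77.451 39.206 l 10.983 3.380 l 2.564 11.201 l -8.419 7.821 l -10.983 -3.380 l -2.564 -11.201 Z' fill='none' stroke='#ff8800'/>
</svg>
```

1 u = 1 mm; y_m = 166.870 − y.

[1] `<polyline>` open polyline, #008000→cut S818 F1140: (30.246,8.192) → (78.421,87.979) → (49.708,98.011) → (43.287,56.811) → (23.215,48.775)

[2] `<polygon>` rectangle, #008000→cut S818 F1140: (9.820,137.438) → (57.038,137.438) → (57.038,129.068) → (9.820,129.068) → (9.820,137.438) (closed)

[3] `<path>` closed polygon, #008000→cut S818 F1140: (12.965,41.309) → (42.178,138.754) → (92.475,136.835) → (41.632,38.350) → (90.992,15.329) → (15.105,149.646) → (12.965,41.309) (closed)

[4] `<path>` closed polygon, #000000→engrave S298 F2953: (14.877,113.461) → (20.480,91.501) → (67.665,15.559) → (14.877,113.461) (closed)

[5] `<path>` cubic bezier, #000000→engrave S298 F2953: (43.924,12.848) → (44.172,18.497) → (47.239,50.560) → (51.339,92.680) → (54.685,128.499) → (55.490,141.659)

[6] `<path>` regular polygon, #ff8800→score S430 F1519: (77.451,127.664) → (88.434,124.284) → (90.998,113.083) → (82.579,105.262) → (71.596,108.642) → (69.032,119.843) → (77.451,127.664) (closed)

G21
G90
G0 X30.246 Y8.192
M3 S818
G01 X78.421 Y87.979 F1140
G01 X49.708 Y98.011 F1140
G01 X43.287 Y56.811 F1140
G01 X23.215 Y48.775 F1140
G0 X9.820 Y137.438
M3 S818
G01 X57.038 Y137.438 F1140
G01 X57.038 Y129.068 F1140
G01 X9.820 Y129.068 F1140
G01 X9.820 Y137.438 F1140
G0 X12.965 Y41.309
M3 S818
G01 X42.178 Y138.754 F1140
G01 X92.475 Y136.835 F1140
G01 X41.632 Y38.350 F1140
G01 X90.992 Y15.329 F1140
G01 X15.105 Y149.646 F1140
G01 X12.965 Y41.309 F1140
G0 X14.877 Y113.461
M3 S298
G01 X20.480 Y91.501 F2953
G01 X67.665 Y15.559 F2953
G01 X14.877 Y113.461 F2953
G0 X43.924 Y12.848
M3 S298
G01 X44.172 Y18.497 F2953
G01 X47.239 Y50.560 F2953
G01 X51.339 Y92.680 F2953
G01 X54.685 Y128.499 F2953
G01 X55.490 Y141.659 F2953
G0 X77.451 Y127.664
M3 S430
G01 X88.434 Y124.284 F1519
G01 X90.998 Y113.083 F1519
G01 X82.579 Y105.262 F1519
G01 X71.596 Y108.642 F1519
G01 X69.032 Y119.843 F1519
G01 X77.451 Y127.664 F1519
M5
G0 X0.000 Y0.000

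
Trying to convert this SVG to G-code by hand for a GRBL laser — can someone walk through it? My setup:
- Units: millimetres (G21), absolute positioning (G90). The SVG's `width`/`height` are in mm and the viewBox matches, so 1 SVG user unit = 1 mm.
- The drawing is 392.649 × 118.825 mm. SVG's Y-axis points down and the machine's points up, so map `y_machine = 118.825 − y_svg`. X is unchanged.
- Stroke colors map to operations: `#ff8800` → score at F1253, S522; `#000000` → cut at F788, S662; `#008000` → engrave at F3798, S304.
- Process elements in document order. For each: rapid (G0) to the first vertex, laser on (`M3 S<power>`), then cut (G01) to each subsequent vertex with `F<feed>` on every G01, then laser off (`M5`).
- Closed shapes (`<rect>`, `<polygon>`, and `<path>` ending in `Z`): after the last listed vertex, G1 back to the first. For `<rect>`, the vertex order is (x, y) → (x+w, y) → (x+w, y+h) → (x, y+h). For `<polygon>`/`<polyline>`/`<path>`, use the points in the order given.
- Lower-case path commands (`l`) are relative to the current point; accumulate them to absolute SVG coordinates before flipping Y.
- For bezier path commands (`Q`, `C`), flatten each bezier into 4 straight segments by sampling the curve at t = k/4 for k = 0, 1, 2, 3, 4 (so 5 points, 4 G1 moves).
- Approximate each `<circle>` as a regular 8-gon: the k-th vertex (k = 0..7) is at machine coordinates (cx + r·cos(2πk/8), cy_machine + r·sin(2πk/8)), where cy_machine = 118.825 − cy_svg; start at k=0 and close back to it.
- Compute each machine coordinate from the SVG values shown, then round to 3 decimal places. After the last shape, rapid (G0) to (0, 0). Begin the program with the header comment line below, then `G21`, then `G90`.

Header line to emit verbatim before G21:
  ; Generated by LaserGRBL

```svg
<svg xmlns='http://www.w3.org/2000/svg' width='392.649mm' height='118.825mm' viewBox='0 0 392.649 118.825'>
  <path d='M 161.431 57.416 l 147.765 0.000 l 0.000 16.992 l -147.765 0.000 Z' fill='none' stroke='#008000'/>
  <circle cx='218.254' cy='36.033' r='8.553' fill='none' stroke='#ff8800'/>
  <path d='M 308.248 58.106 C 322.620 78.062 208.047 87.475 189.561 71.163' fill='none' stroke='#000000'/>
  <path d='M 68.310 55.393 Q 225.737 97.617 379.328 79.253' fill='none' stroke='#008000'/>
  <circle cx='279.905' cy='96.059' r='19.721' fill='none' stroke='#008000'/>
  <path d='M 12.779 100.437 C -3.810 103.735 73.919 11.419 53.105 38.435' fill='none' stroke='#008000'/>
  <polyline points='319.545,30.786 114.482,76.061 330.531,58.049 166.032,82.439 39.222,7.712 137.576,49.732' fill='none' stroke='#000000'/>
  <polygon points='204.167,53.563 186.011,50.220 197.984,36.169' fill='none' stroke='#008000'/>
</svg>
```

Since the viewBox matches the mm dimensions, user units are millimetres directly. The only transform is the Y-flip y_m = 118.825 − y_svg.

Shape 1 is a rectangle drawn with `<path>`. Its stroke #008000 means engrave at S304, F3798. After flipping Y the toolpath is (161.431,61.409) → (309.196,61.409) → (309.196,44.417) → (161.431,44.417) → (161.431,61.409), returning to the start.

Shape 2 is a circle drawn with `<circle>`. Its stroke #ff8800 means score at S522, F1253. After flipping Y the toolpath is (226.807,82.792) → (224.302,88.840) → (218.254,91.345) → (212.206,88.840) → (209.701,82.792) → (212.206,76.744) → (218.254,74.239) → (224.302,76.744) → (226.807,82.792), returning to the start.

Shape 3 is a cubic bezier drawn with `<path>`. Its stroke #000000 means cut at S662, F788. After flipping Y the toolpath is (308.248,60.719) → (298.366,47.966) → (261.226,40.590) → (217.926,40.014) → (189.561,47.662).

Shape 4 is a quadratic bezier drawn with `<path>`. Its stroke #008000 means engrave at S304, F3798. After flipping Y the toolpath is (68.310,63.432) → (146.784,46.107) → (224.778,36.355) → (302.293,34.177) → (379.328,39.572).

Shape 5 is a circle drawn with `<circle>`. Its stroke #008000 means engrave at S304, F3798. After flipping Y the toolpath is (299.626,22.766) → (293.850,36.711) → (279.905,42.487) → (265.960,36.711) → (260.184,22.766) → (265.960,8.821) → (279.905,3.045) → (293.850,8.821) → (299.626,22.766), returning to the start.

Shape 6 is a cubic bezier drawn with `<path>`. Its stroke #008000 means engrave at S304, F3798. After flipping Y the toolpath is (12.779,18.388) → (15.008,30.484) → (34.526,58.283) → (53.252,81.636) → (53.105,80.390).

Shape 7 is a open polyline drawn with `<polyline>`. Its stroke #000000 means cut at S662, F788. After flipping Y the toolpath is (319.545,88.039) → (114.482,42.764) → (330.531,60.776) → (166.032,36.386) → (39.222,111.113) → (137.576,69.093).

Shape 8 is a regular polygon drawn with `<polygon>`. Its stroke #008000 means engrave at S304, F3798. After flipping Y the toolpath is (204.167,65.262) → (186.011,68.605) → (197.984,82.656) → (204.167,65.262), returning to the start.

; Generated by LaserGRBL
G21
G90
G0 X161.431 Y61.409
M3 S304
G01 X309.196 Y61.409 F3798
G01 X309.196 Y44.417 F3798
G01 X161.431 Y44.417 F3798
G01 X161.431 Y61.409 F3798
M5
G0 X226.807 Y82.792
M3 S522
G01 X224.302 Y88.840 F1253
G01 X218.254 Y91.345 F1253
G01 X212.206 Y88.840 F1253
G01 X209.701 Y82.792 F1253
G01 X212.206 Y76.744 F1253
G01 X218.254 Y74.239 F1253
G01 X224.302 Y76.744 F1253
G01 X226.807 Y82.792 F1253
M5
G0 X308.248 Y60.719
M3 S662
G01 X298.366 Y47.966 F788
G01 X261.226 Y40.590 F788
G01 X217.926 Y40.014 F788
G01 X189.561 Y47.662 F788
M5
G0 X68.310 Y63.432
M3 S304
G01 X146.784 Y46.107 F3798
G01 X224.778 Y36.355 F3798
G01 X302.293 Y34.177 F3798
G01 X379.328 Y39.572 F3798
M5
G0 X299.626 Y22.766
M3 S304
G01 X293.850 Y36.711 F3798
G01 X279.905 Y42.487 F3798
G01 X265.960 Y36.711 F3798
G01 X260.184 Y22.766 F3798
G01 X265.960 Y8.821 F3798
G01 X279.905 Y3.045 F3798
G01 X293.850 Y8.821 F3798
G01 X299.626 Y22.766 F3798
M5
G0 X12.779 Y18.388
M3 S304
G01 X15.008 Y30.484 F3798
G01 X34.526 Y58.283 F3798
G01 X53.252 Y81.636 F3798
G01 X53.105 Y80.390 F3798
M5
G0 X319.545 Y88.039
M3 S662
G01 X114.482 Y42.764 F788
G01 X330.531 Y60.776 F788
G01 X166.032 Y36.386 F788
G01 X39.222 Y111.113 F788
G01 X137.576 Y69.093 F788
M5
G0 X204.167 Y65.262
M3 S304
G01 X186.011 Y68.605 F3798
G01 X197.984 Y82.656 F3798
G01 X204.167 Y65.262 F3798
M5
G0 X0.000 Y0.000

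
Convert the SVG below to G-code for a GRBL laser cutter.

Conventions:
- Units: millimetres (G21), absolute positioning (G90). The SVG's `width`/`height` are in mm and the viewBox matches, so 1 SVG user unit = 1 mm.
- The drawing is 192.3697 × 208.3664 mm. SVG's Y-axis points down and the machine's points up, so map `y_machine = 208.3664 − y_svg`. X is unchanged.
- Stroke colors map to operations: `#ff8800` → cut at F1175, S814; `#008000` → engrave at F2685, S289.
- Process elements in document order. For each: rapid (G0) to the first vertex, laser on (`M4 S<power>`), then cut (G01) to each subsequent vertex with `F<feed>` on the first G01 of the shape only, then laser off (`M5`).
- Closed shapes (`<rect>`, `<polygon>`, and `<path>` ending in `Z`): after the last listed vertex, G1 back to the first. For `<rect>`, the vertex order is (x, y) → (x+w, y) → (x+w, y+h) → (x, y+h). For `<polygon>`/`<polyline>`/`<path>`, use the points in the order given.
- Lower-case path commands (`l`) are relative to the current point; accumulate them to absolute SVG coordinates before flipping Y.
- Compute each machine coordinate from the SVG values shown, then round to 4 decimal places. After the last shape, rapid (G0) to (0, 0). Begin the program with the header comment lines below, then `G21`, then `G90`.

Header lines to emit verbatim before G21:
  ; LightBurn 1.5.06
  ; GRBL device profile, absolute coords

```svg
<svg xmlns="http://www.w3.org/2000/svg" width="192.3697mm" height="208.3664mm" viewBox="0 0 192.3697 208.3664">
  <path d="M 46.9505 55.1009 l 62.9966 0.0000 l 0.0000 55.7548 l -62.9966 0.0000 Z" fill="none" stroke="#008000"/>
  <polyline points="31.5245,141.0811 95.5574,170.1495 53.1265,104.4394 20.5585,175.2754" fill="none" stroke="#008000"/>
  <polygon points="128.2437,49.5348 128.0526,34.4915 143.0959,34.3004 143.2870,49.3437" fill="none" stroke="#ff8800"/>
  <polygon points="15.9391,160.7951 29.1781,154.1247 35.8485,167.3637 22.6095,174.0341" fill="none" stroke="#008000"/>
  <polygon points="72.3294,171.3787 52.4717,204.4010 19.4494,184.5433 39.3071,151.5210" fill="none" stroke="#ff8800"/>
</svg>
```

; LightBurn 1.5.06
; GRBL device profile, absolute coords
G21
G90
G0 X46.9505 Y153.2655
M4 S289
G01 X109.9471 Y153.2655 F2685
G01 X109.9471 Y97.5107
G01 X46.9505 Y97.5107
G01 X46.9505 Y153.2655
M5
G0 X31.5245 Y67.2853
M4 S289
G01 X95.5574 Y38.2169 F2685
G01 X53.1265 Y103.9270
G01 X20.5585 Y33.0910
M5
G0 X128.2437 Y158.8316
M4 S814
G01 X128.0526 Y173.8749 F1175
G01 X143.0959 Y174.0660
G01 X143.2870 Y159.0227
G01 X128.2437 Y158.8316
M5
G0 X15.9391 Y47.5713
M4 S289
G01 X29.1781 Y54.2417 F2685
G01 X35.8485 Y41.0027
G01 X22.6095 Y34.3323
G01 X15.9391 Y47.5713
M5
G0 X72.3294 Y36.9877
M4 S814
G01 X52.4717 Y3.9654 F1175
G01 X19.4494 Y23.8231
G01 X39.3071 Y56.8454
G01 X72.3294 Y36.9877
M5
G0 X0.0000 Y0.0000

Since the viewBox matches the mm dimensions, user units are millimetres directly. The only transform is the Y-flip y_m = 208.3664 − y_svg.

Shape 1 is a rectangle drawn with `<path>`. Its stroke #008000 means engrave at S289, F2685. After flipping Y the toolpath is (46.9505,153.2655) → (109.9471,153.2655) → (109.9471,97.5107) → (46.9505,97.5107) → (46.9505,153.2655), returning to the start.

Shape 2 is a open polyline drawn with `<polyline>`. Its stroke #008000 means engrave at S289, F2685. After flipping Y the toolpath is (31.5245,67.2853) → (95.5574,38.2169) → (53.1265,103.9270) → (20.5585,33.0910).

Shape 3 is a regular polygon drawn with `<polygon>`. Its stroke #ff8800 means cut at S814, F1175. After flipping Y the toolpath is (128.2437,158.8316) → (128.0526,173.8749) → (143.0959,174.0660) → (143.2870,159.0227) → (128.2437,158.8316), returning to the start.

Shape 4 is a regular polygon drawn with `<polygon>`. Its stroke #008000 means engrave at S289, F2685. After flipping Y the toolpath is (15.9391,47.5713) → (29.1781,54.2417) → (35.8485,41.0027) → (22.6095,34.3323) → (15.9391,47.5713), returning to the start.

Shape 5 is a regular polygon drawn with `<polygon>`. Its stroke #ff8800 means cut at S814, F1175. After flipping Y the toolpath is (72.3294,36.9877) → (52.4717,3.9654) → (19.4494,23.8231) → (39.3071,56.8454) → (72.3294,36.9877), returning to the start.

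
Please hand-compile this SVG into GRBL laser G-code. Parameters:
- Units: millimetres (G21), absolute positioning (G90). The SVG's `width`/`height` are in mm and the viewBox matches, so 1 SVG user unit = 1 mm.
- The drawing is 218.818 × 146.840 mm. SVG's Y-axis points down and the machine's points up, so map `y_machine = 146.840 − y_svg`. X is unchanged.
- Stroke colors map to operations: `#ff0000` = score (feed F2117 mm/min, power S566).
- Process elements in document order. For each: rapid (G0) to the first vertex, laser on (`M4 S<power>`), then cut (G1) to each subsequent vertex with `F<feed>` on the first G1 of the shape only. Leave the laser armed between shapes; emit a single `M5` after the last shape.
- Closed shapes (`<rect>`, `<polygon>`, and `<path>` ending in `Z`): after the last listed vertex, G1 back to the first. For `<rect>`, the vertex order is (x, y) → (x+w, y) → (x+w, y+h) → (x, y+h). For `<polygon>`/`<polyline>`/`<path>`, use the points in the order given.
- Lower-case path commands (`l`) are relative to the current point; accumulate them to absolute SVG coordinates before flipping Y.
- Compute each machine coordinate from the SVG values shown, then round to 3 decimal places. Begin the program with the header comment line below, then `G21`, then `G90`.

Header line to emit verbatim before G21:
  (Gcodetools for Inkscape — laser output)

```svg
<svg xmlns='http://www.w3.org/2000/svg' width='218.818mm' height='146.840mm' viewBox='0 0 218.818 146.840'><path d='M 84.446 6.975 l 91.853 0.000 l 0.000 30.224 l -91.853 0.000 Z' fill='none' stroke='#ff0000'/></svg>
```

(Gcodetools for Inkscape — laser output)
G21
G90
G0 X84.446 Y139.865
M4 S566
G1 X176.299 Y139.865 F2117
G1 X176.299 Y109.641
G1 X84.446 Y109.641
G1 X84.446 Y139.865
M5

1 u = 1 mm; y_m = 146.840 − y.

[1] `<path>` rectangle, #ff0000→score S566 F2117: (84.446,139.865) → (176.299,139.865) → (176.299,109.641) → (84.446,109.641) → (84.446,139.865) (closed)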